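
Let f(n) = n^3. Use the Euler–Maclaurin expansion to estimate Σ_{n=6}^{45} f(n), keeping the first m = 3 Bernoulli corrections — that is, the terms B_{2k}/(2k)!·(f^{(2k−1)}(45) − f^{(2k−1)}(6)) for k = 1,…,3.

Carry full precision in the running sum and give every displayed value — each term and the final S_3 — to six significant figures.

∫_6^45 x^3 dx evaluates to 1.02483e+06.
Endpoint term: (f(6) + f(45))/2 = (216.000 + 91125.0)/2 = 45670.5.
Running total after boundary: 1.07050e+06.
Order-1 term: 1/12 · (6075.00 − 108.000) = 497.250.
After k=1: 1.07100e+06.
Order-2 term: −1/720 · (6.00000 − 6.00000) = 0.00000.
After k=2: 1.07100e+06.
Order-3 term: 1/30240 · (0.00000 − 0.00000) = 0.00000.

S_3 ≈ 1.07100e+06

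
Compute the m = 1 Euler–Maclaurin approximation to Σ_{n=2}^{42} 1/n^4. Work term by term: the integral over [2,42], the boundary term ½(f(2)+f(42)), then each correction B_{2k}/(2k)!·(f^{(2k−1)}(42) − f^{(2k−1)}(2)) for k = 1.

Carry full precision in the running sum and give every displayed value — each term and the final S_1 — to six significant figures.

Integral: ∫_2^42 1/x^4 dx = 0.0416622.
½[f(2) + f(42)] = ½[0.0625000 + 3.21368e-07] = 0.0312502.
Running total after boundary: 0.0729123.
Order-1 term: 1/12 · (-3.06065e-08 − (-0.125000)) = 0.0104167.

S_1 ≈ 0.0833290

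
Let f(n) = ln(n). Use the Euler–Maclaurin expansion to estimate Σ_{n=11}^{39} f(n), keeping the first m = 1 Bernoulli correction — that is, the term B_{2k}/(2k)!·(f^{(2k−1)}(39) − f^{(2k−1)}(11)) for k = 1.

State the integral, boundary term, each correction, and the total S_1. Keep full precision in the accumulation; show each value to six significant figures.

S_1 ≈ 91.5273

∫_11^39 ln(x) dx evaluates to 88.5021.
Endpoint term: (f(11) + f(39))/2 = (2.39790 + 3.66356)/2 = 3.03073.
Integral + boundary = 91.5328.
k=1: B_{2}/(2)! × [f^{(1)}(39) − f^{(1)}(11)] = 1/12 × (0.0256410 − 0.0909091) = -0.00543901.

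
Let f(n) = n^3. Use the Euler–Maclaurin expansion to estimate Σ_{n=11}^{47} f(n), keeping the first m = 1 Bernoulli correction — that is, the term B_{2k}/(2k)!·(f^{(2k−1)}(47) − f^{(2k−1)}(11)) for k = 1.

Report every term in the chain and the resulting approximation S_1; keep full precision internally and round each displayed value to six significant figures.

S_1 ≈ 1.26936e+06

The integral term ∫_11^47 x^3 dx = 1.21626e+06.
Boundary: ½(f(11) + f(47)) = ½(1331.00 + 103823) = 52577.0.
Integral + boundary = 1.26884e+06.
Order-1 term: 1/12 · (6627.00 − 363.000) = 522.000.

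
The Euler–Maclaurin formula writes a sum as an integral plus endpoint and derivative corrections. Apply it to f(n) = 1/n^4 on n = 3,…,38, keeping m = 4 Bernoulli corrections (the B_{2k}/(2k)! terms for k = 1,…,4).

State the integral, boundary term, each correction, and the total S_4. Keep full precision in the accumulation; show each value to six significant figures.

S_4 ≈ 0.0198167

∫_3^38 1/x^4 dx evaluates to 0.0123396.
Boundary: ½(f(3) + f(38)) = ½(0.0123457 + 4.79585e-07) = 0.00617308.
Integral + boundary = 0.0185127.
Order-1 term: 1/12 · (-5.04826e-08 − (-0.0164609)) = 0.00137174.
Partial sum through k=1: 0.0198844.
Order-2 term: −1/720 · (-1.04881e-09 − (-0.0548697)) = -7.62079e-05.
Partial sum through k=2: 0.0198082.
Order-3 term: 1/30240 · (-4.06740e-11 − (-0.341411)) = 1.12901e-05.
Partial sum through k=3: 0.0198195.
Order-4 term: −1/1209600 · (-2.53508e-12 − (-3.41411)) = -2.82251e-06.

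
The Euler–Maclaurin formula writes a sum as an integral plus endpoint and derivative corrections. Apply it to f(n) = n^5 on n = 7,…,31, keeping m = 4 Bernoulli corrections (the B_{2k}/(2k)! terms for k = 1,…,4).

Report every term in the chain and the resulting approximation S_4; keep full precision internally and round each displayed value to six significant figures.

The integral term ∫_7^31 x^5 dx = 1.47898e+08.
Endpoint term: (f(7) + f(31))/2 = (16807.0 + 2.86292e+07)/2 = 1.43230e+07.
So far: 1.62221e+08.
k=1: B_{2}/(2)! × [f^{(1)}(31) − f^{(1)}(7)] = 1/12 × (4.61760e+06 − 12005.0) = 383800.
After k=1: 1.62604e+08.
k=2: B_{4}/(4)! × [f^{(3)}(31) − f^{(3)}(7)] = −1/720 × (57660.0 − 2940.00) = -76.0000.
After k=2: 1.62604e+08.
k=3: B_{6}/(6)! × [f^{(5)}(31) − f^{(5)}(7)] = 1/30240 × (120.000 − 120.000) = 0.00000.
After k=3: 1.62604e+08.
k=4: B_{8}/(8)! × [f^{(7)}(31) − f^{(7)}(7)] = −1/1209600 × (0.00000 − 0.00000) = 0.00000.

S_4 ≈ 1.62604e+08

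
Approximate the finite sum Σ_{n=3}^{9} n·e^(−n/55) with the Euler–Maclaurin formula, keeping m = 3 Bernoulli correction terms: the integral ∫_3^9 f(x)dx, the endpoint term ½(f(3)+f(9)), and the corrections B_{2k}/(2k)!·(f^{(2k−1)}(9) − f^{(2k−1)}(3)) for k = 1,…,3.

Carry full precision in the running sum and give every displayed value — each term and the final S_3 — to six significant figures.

∫_3^9 x·e^(−x/55) dx evaluates to 32.0018.
½[f(3) + f(9)] = ½[2.84075 + 7.64146] = 5.24110.
So far: 37.2429.
Order-1 term: 1/12 · (0.710115 − 0.895266) = -0.0154292.
Partial sum through k=1: 37.2275.
Order-2 term: −1/720 · (0.000796105 − 0.000922015) = 1.74876e-07.
Partial sum through k=2: 37.2275.
Order-3 term: 1/30240 · (4.48747e-07 − 5.11760e-07) = -2.08377e-12.

S_3 ≈ 37.2275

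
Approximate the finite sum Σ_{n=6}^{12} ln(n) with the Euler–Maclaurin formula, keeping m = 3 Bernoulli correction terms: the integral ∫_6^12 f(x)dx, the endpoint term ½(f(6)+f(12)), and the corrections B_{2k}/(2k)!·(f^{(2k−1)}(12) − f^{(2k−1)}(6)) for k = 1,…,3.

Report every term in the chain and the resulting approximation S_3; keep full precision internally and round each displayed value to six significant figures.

S_3 ≈ 15.1997

The integral term ∫_6^12 ln(x) dx = 13.0683.
Boundary: ½(f(6) + f(12)) = ½(1.79176 + 2.48491) = 2.13833.
Running total after boundary: 15.2067.
k=1: B_{2}/(2)! × [f^{(1)}(12) − f^{(1)}(6)] = 1/12 × (0.0833333 − 0.166667) = -0.00694444.
Running total after k=1: 15.1997.
k=2: B_{4}/(4)! × [f^{(3)}(12) − f^{(3)}(6)] = −1/720 × (0.00115741 − 0.00925926) = 1.12526e-05.
Running total after k=2: 15.1997.
k=3: B_{6}/(6)! × [f^{(5)}(12) − f^{(5)}(6)] = 1/30240 × (9.64506e-05 − 0.00308642) = -9.88746e-08.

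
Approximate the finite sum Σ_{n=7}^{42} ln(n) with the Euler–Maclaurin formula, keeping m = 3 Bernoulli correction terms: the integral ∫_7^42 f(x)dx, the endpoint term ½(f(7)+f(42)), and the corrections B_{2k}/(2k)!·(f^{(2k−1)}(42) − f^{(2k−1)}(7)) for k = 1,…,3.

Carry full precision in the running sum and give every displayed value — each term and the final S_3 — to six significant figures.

S_3 ≈ 111.193

Integral: ∫_7^42 ln(x) dx = 108.361.
½[f(7) + f(42)] = ½[1.94591 + 3.73767] = 2.84179.
Integral + boundary = 111.203.
k=1: B_{2}/(2)! × [f^{(1)}(42) − f^{(1)}(7)] = 1/12 × (0.0238095 − 0.142857) = -0.00992063.
Running total after k=1: 111.193.
k=2: B_{4}/(4)! × [f^{(3)}(42) − f^{(3)}(7)] = −1/720 × (2.69949e-05 − 0.00583090) = 8.06098e-06.
Running total after k=2: 111.193.
k=3: B_{6}/(6)! × [f^{(5)}(42) − f^{(5)}(7)] = 1/30240 × (1.83639e-07 − 0.00142798) = -4.72154e-08.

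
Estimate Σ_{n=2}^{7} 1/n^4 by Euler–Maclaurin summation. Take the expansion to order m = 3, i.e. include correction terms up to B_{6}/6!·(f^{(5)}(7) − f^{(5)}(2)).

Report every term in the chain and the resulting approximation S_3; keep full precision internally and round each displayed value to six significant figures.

The integral term ∫_2^7 1/x^4 dx = 0.0406948.
Boundary: ½(f(2) + f(7)) = ½(0.0625000 + 0.000416493) = 0.0314582.
So far: 0.0721531.
Correction k=1: B_{2}/2! · (f^{(1)}(7) − f^{(1)}(2)) = 1/12 · (-0.000237996 − (-0.125000)) = 0.0103968.
Partial sum through k=1: 0.0825499.
Correction k=2: B_{4}/4! · (f^{(3)}(7) − f^{(3)}(2)) = −1/720 · (-0.000145712 − (-0.937500)) = -0.00130188.
Partial sum through k=2: 0.0812480.
Correction k=3: B_{6}/6! · (f^{(5)}(7) − f^{(5)}(2)) = 1/30240 · (-0.000166528 − (-13.1250)) = 0.000434022.

S_3 ≈ 0.0816821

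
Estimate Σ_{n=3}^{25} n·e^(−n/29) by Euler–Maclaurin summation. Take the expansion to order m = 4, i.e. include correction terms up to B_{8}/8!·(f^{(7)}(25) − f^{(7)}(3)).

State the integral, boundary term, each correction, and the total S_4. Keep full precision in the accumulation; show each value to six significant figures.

∫_3^25 x·e^(−x/29) dx evaluates to 175.496.
½[f(3) + f(25)] = ½[2.70517 + 10.5572] = 6.63118.
Running total after boundary: 182.128.
Correction k=1: B_{2}/2! · (f^{(1)}(25) − f^{(1)}(3)) = 1/12 · (0.0582465 − 0.808441) = -0.0625162.
Running total after k=1: 182.065.
Correction k=2: B_{4}/4! · (f^{(3)}(25) − f^{(3)}(3)) = −1/720 · (0.00107351 − 0.00310569) = 2.82247e-06.
Running total after k=2: 182.065.
Correction k=3: B_{6}/6! · (f^{(5)}(25) − f^{(5)}(3)) = 1/30240 · (2.47058e-06 − 6.24268e-06) = -1.24739e-10.
Running total after k=3: 182.065.
Correction k=4: B_{8}/8! · (f^{(7)}(25) − f^{(7)}(3)) = −1/1209600 · (4.35755e-09 − 1.04548e-08) = 5.04074e-15.

S_4 ≈ 182.065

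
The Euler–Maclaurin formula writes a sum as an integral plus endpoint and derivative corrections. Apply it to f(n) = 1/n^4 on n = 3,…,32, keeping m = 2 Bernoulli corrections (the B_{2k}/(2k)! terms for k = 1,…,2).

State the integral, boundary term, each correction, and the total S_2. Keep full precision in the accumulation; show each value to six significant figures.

S_2 ≈ 0.0198043

The integral term ∫_3^32 1/x^4 dx = 0.0123355.
Boundary: ½(f(3) + f(32)) = ½(0.0123457 + 9.53674e-07) = 0.00617332.
Integral + boundary = 0.0185088.
k=1: B_{2}/(2)! × [f^{(1)}(32) − f^{(1)}(3)] = 1/12 × (-1.19209e-07 − (-0.0164609)) = 0.00137173.
Running total after k=1: 0.0198806.
k=2: B_{4}/(4)! × [f^{(3)}(32) − f^{(3)}(3)] = −1/720 × (-3.49246e-09 − (-0.0548697)) = -7.62079e-05.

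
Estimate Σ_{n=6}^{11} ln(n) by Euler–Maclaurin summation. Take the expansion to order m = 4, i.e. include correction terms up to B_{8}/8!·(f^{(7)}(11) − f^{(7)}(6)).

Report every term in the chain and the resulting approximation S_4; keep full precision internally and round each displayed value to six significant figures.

The integral term ∫_6^11 ln(x) dx = 10.6263.
Boundary: ½(f(6) + f(11)) = ½(1.79176 + 2.39790) = 2.09483.
Integral + boundary = 12.7211.
Order-1 term: 1/12 · (0.0909091 − 0.166667) = -0.00631313.
Partial sum through k=1: 12.7148.
Order-2 term: −1/720 · (0.00150263 − 0.00925926) = 1.07731e-05.
Partial sum through k=2: 12.7148.
Order-3 term: 1/30240 · (0.000149021 − 0.00308642) = -9.71362e-08.
Partial sum through k=3: 12.7148.
Order-4 term: −1/1209600 · (3.69474e-05 − 0.00257202) = 2.09579e-09.

S_4 ≈ 12.7148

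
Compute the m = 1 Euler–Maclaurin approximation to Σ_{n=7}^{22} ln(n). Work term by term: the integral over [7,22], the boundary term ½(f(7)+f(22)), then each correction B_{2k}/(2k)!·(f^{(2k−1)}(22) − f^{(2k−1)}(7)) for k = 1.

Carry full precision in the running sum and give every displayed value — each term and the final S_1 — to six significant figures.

S_1 ≈ 41.8919

The integral term ∫_7^22 ln(x) dx = 39.3816.
Endpoint term: (f(7) + f(22))/2 = (1.94591 + 3.09104)/2 = 2.51848.
Running total after boundary: 41.9000.
Correction k=1: B_{2}/2! · (f^{(1)}(22) − f^{(1)}(7)) = 1/12 · (0.0454545 − 0.142857) = -0.00811688.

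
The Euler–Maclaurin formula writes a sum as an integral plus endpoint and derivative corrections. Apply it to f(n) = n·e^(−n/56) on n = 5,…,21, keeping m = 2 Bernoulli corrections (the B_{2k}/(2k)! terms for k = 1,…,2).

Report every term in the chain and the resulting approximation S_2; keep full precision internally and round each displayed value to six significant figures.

The integral term ∫_5^21 x·e^(−x/56) dx = 160.628.
Endpoint term: (f(5) + f(21))/2 = (4.57292 + 14.4331)/2 = 9.50300.
So far: 170.131.
Order-1 term: 1/12 · (0.429556 − 0.832925) = -0.0336141.
Running total after k=1: 170.098.
Order-2 term: −1/720 · (0.000575298 − 0.000848882) = 3.79978e-07.

S_2 ≈ 170.098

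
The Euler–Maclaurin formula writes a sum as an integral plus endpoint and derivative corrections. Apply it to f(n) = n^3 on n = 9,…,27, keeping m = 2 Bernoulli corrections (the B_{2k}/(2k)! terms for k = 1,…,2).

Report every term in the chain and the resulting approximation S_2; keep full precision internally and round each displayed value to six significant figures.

S_2 ≈ 141588

The integral term ∫_9^27 x^3 dx = 131220.
Endpoint term: (f(9) + f(27))/2 = (729.000 + 19683.0)/2 = 10206.0.
Integral + boundary = 141426.
Order-1 term: 1/12 · (2187.00 − 243.000) = 162.000.
Running total after k=1: 141588.
Order-2 term: −1/720 · (6.00000 − 6.00000) = 0.00000.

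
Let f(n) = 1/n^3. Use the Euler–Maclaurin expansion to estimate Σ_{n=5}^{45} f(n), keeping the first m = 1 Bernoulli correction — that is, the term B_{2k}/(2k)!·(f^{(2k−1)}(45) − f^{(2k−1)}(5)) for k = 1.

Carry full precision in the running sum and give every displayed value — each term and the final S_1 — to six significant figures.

The integral term ∫_5^45 1/x^3 dx = 0.0197531.
Boundary: ½(f(5) + f(45)) = ½(0.00800000 + 1.09739e-05) = 0.00400549.
Running total after boundary: 0.0237586.
Order-1 term: 1/12 · (-7.31596e-07 − (-0.00480000)) = 0.000399939.

S_1 ≈ 0.0241585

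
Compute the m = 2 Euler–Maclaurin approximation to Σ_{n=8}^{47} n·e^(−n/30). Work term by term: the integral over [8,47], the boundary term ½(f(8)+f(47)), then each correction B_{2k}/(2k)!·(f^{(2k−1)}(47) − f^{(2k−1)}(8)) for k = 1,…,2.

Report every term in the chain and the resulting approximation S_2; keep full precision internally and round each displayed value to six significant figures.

S_2 ≈ 398.882

Integral: ∫_8^47 x·e^(−x/30) dx = 390.969.
Boundary: ½(f(8) + f(47)) = ½(6.12743 + 9.81077) = 7.96910.
So far: 398.938.
Order-1 term: 1/12 · (-0.118286 − 0.561681) = -0.0566639.
Running total after k=1: 398.882.
Order-2 term: −1/720 · (0.000332437 − 0.00232615) = 2.76905e-06.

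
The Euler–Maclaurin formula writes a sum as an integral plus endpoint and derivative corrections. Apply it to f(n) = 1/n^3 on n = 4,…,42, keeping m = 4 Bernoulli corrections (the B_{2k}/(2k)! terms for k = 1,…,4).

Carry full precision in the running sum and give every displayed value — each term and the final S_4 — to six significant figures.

S_4 ≈ 0.0397431

Integral: ∫_4^42 1/x^3 dx = 0.0309666.
Boundary: ½(f(4) + f(42)) = ½(0.0156250 + 1.34975e-05) = 0.00781925.
Integral + boundary = 0.0387858.
Order-1 term: 1/12 · (-9.64104e-07 − (-0.0117188)) = 0.000976482.
After k=1: 0.0397623.
Order-2 term: −1/720 · (-1.09309e-08 − (-0.0146484)) = -2.03450e-05.
After k=2: 0.0397419.
Order-3 term: 1/30240 · (-2.60259e-10 − (-0.0384521)) = 1.27157e-06.
After k=3: 0.0397432.
Order-4 term: −1/1209600 · (-1.06228e-11 − (-0.173035)) = -1.43051e-07.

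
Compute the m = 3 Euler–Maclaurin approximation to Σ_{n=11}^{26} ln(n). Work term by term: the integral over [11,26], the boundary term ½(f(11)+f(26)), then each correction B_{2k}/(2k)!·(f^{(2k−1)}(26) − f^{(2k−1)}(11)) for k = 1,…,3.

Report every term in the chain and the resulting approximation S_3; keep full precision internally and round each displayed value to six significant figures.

S_3 ≈ 46.1573

∫_11^26 ln(x) dx evaluates to 43.3337.
½[f(11) + f(26)] = ½[2.39790 + 3.25810] = 2.82800.
Running total after boundary: 46.1617.
Order-1 term: 1/12 · (0.0384615 − 0.0909091) = -0.00437063.
After k=1: 46.1573.
Order-2 term: −1/720 · (0.000113792 − 0.00150263) = 1.92894e-06.
After k=2: 46.1573.
Order-3 term: 1/30240 · (2.01997e-06 − 0.000149021) = -4.86115e-09.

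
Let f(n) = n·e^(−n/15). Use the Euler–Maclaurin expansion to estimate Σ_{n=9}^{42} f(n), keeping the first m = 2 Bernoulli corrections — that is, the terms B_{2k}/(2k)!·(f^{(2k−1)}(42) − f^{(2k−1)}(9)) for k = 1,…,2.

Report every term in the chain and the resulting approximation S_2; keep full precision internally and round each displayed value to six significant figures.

∫_9^42 x·e^(−x/15) dx evaluates to 145.580.
Boundary: ½(f(9) + f(42)) = ½(4.93930 + 2.55402) = 3.74666.
Integral + boundary = 149.326.
k=1: B_{2}/(2)! × [f^{(1)}(42) − f^{(1)}(9)] = 1/12 × (-0.109458 − 0.219525) = -0.0274152.
Partial sum through k=1: 149.299.
k=2: B_{4}/(4)! × [f^{(3)}(42) − f^{(3)}(9)] = −1/720 × (5.40534e-05 − 0.00585399) = 8.05547e-06.

S_2 ≈ 149.299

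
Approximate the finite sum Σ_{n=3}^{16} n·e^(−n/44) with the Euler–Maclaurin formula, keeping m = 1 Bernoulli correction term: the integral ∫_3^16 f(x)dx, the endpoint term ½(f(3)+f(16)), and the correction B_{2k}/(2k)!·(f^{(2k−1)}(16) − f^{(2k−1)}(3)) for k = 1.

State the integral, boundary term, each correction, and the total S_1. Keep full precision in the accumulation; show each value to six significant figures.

S_1 ≈ 103.446

Integral: ∫_3^16 x·e^(−x/44) dx = 96.5194.
Boundary: ½(f(3) + f(16)) = ½(2.80227 + 11.1223) = 6.96229.
Running total after boundary: 103.482.
k=1: B_{2}/(2)! × [f^{(1)}(16) − f^{(1)}(3)] = 1/12 × (0.442364 − 0.870403) = -0.0356699.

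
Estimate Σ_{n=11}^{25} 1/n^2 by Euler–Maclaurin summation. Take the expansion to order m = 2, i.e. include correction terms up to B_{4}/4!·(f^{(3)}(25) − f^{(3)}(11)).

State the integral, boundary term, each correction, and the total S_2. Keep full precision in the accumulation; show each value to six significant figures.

∫_11^25 1/x^2 dx evaluates to 0.0509091.
Boundary: ½(f(11) + f(25)) = ½(0.00826446 + 0.00160000) = 0.00493223.
Integral + boundary = 0.0558413.
k=1: B_{2}/(2)! × [f^{(1)}(25) − f^{(1)}(11)] = 1/12 × (-0.000128000 − (-0.00150263)) = 0.000114552.
Running total after k=1: 0.0559559.
k=2: B_{4}/(4)! × [f^{(3)}(25) − f^{(3)}(11)] = −1/720 × (-2.45760e-06 − (-0.000149021)) = -2.03560e-07.

S_2 ≈ 0.0559557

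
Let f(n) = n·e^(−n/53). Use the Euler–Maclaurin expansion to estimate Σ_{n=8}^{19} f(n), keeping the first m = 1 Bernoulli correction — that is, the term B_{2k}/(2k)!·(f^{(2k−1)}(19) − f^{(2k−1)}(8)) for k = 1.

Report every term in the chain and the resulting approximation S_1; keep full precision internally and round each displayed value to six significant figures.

The integral term ∫_8^19 x·e^(−x/53) dx = 113.690.
Endpoint term: (f(8) + f(19))/2 = (6.87917 + 13.2759)/2 = 10.0775.
So far: 123.768.
Correction k=1: B_{2}/2! · (f^{(1)}(19) − f^{(1)}(8)) = 1/12 · (0.448242 − 0.730101) = -0.0234882.

S_1 ≈ 123.744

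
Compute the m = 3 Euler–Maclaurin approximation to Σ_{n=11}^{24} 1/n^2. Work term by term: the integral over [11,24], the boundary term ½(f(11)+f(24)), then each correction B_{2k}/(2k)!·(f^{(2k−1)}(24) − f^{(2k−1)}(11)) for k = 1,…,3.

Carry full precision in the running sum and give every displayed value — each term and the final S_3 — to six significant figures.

S_3 ≈ 0.0543557

The integral term ∫_11^24 1/x^2 dx = 0.0492424.
Boundary: ½(f(11) + f(24)) = ½(0.00826446 + 0.00173611) = 0.00500029.
So far: 0.0542427.
Correction k=1: B_{2}/2! · (f^{(1)}(24) − f^{(1)}(11)) = 1/12 · (-0.000144676 − (-0.00150263)) = 0.000113163.
Partial sum through k=1: 0.0543559.
Correction k=2: B_{4}/4! · (f^{(3)}(24) − f^{(3)}(11)) = −1/720 · (-3.01408e-06 − (-0.000149021)) = -2.02788e-07.
Partial sum through k=2: 0.0543557.
Correction k=3: B_{6}/6! · (f^{(5)}(24) − f^{(5)}(11)) = 1/30240 · (-1.56983e-07 − (-3.69474e-05)) = 1.21661e-09.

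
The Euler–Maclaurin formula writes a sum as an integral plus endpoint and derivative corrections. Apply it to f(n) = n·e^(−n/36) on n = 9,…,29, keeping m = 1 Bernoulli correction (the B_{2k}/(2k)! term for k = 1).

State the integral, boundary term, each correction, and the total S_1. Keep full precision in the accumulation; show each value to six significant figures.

S_1 ≈ 225.995

∫_9^29 x·e^(−x/36) dx evaluates to 216.053.
Endpoint term: (f(9) + f(29))/2 = (7.00921 + 12.9583)/2 = 9.98378.
Integral + boundary = 226.036.
Correction k=1: B_{2}/2! · (f^{(1)}(29) − f^{(1)}(9)) = 1/12 · (0.0868855 − 0.584101) = -0.0414346.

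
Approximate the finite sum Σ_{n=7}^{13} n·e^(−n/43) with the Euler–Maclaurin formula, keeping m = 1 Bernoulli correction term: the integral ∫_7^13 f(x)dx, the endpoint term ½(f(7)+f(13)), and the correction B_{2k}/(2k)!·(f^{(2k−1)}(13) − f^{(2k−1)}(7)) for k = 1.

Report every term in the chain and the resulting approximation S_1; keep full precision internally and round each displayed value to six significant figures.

S_1 ≈ 55.0189

∫_7^13 x·e^(−x/43) dx evaluates to 47.2569.
Boundary: ½(f(7) + f(13)) = ½(5.94838 + 9.60827) = 7.77832.
Running total after boundary: 55.0352.
Order-1 term: 1/12 · (0.515649 − 0.711435) = -0.0163154.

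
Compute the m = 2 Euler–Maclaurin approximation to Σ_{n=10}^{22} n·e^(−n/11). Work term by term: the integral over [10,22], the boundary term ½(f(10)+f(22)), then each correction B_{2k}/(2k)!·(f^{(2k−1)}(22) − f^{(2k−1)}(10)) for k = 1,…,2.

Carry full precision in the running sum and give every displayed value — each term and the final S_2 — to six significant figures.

Integral: ∫_10^22 x·e^(−x/11) dx = 43.9410.
Boundary: ½(f(10) + f(22)) = ½(4.02890 + 2.97738) = 3.50314.
So far: 47.4441.
k=1: B_{2}/(2)! × [f^{(1)}(22) − f^{(1)}(10)] = 1/12 × (-0.135335 − 0.0366264) = -0.0143301.
After k=1: 47.4298.
k=2: B_{4}/(4)! × [f^{(3)}(22) − f^{(3)}(10)] = −1/720 × (0.00111847 − 0.00696204) = 8.11607e-06.

S_2 ≈ 47.4298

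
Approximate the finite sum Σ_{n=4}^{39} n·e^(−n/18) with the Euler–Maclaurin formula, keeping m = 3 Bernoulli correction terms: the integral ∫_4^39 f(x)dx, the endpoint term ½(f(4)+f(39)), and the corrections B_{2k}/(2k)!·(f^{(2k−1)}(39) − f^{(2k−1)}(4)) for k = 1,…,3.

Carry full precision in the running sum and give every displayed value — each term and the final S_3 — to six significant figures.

The integral term ∫_4^39 x·e^(−x/18) dx = 199.555.
½[f(4) + f(39)] = ½[3.20295 + 4.46779] = 3.83537.
Running total after boundary: 203.390.
Correction k=1: B_{2}/2! · (f^{(1)}(39) − f^{(1)}(4)) = 1/12 · (-0.133652 − 0.622796) = -0.0630373.
Running total after k=1: 203.327.
Correction k=2: B_{4}/4! · (f^{(3)}(39) − f^{(3)}(4)) = −1/720 · (0.000294647 − 0.00686503) = 9.12554e-06.
Running total after k=2: 203.327.
Correction k=3: B_{6}/6! · (f^{(5)}(39) − f^{(5)}(4)) = 1/30240 · (3.09198e-06 − 3.64440e-05) = -1.10291e-09.

S_3 ≈ 203.327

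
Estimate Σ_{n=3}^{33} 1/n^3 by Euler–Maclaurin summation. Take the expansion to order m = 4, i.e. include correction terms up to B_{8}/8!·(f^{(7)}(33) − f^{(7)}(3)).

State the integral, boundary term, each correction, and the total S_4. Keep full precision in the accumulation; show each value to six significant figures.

S_4 ≈ 0.0766109

∫_3^33 1/x^3 dx evaluates to 0.0550964.
½[f(3) + f(33)] = ½[0.0370370 + 2.78265e-05] = 0.0185324.
Running total after boundary: 0.0736289.
Order-1 term: 1/12 · (-2.52968e-06 − (-0.0370370)) = 0.00308621.
After k=1: 0.0767151.
Order-2 term: −1/720 · (-4.64588e-08 − (-0.0823045)) = -0.000114312.
After k=2: 0.0766007.
Order-3 term: 1/30240 · (-1.79180e-09 − (-0.384088)) = 1.27013e-05.
After k=3: 0.0766134.
Order-4 term: −1/1209600 · (-1.18466e-10 − (-3.07270)) = -2.54026e-06.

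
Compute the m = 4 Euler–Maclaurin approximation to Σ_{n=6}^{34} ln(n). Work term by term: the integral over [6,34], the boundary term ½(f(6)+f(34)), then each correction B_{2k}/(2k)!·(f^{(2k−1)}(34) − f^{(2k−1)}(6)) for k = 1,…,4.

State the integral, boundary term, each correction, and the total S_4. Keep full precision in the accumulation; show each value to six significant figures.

Integral: ∫_6^34 ln(x) dx = 81.1457.
Boundary: ½(f(6) + f(34)) = ½(1.79176 + 3.52636) = 2.65906.
Running total after boundary: 83.8048.
k=1: B_{2}/(2)! × [f^{(1)}(34) − f^{(1)}(6)] = 1/12 × (0.0294118 − 0.166667) = -0.0114379.
After k=1: 83.7933.
k=2: B_{4}/(4)! × [f^{(3)}(34) − f^{(3)}(6)] = −1/720 × (5.08854e-05 − 0.00925926) = 1.27894e-05.
After k=2: 83.7933.
k=3: B_{6}/(6)! × [f^{(5)}(34) − f^{(5)}(6)] = 1/30240 × (5.28222e-07 − 0.00308642) = -1.02047e-07.
After k=3: 83.7933.
k=4: B_{8}/(8)! × [f^{(7)}(34) − f^{(7)}(6)] = −1/1209600 × (1.37082e-08 − 0.00257202) = 2.12633e-09.

S_4 ≈ 83.7933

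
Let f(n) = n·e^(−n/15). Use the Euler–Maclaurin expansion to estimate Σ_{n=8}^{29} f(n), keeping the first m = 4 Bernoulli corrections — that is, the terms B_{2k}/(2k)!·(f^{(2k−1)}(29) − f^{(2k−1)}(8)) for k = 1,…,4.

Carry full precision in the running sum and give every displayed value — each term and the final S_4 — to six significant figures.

S_4 ≈ 111.324

∫_8^29 x·e^(−x/15) dx evaluates to 106.914.
Endpoint term: (f(8) + f(29))/2 = (4.69317 + 4.19529)/2 = 4.44423.
Integral + boundary = 111.358.
Correction k=1: B_{2}/2! · (f^{(1)}(29) − f^{(1)}(8)) = 1/12 · (-0.135021 − 0.273768) = -0.0340658.
Partial sum through k=1: 111.324.
Correction k=2: B_{4}/4! · (f^{(3)}(29) − f^{(3)}(8)) = −1/720 · (0.000685820 − 0.00643138) = 7.97995e-06.
Partial sum through k=2: 111.324.
Correction k=3: B_{6}/6! · (f^{(5)}(29) − f^{(5)}(8)) = 1/30240 · (8.76326e-06 − 5.17601e-05) = -1.42185e-09.
Partial sum through k=3: 111.324.
Correction k=4: B_{8}/8! · (f^{(7)}(29) − f^{(7)}(8)) = −1/1209600 · (6.43486e-08 − 3.33050e-07) = 2.22141e-13.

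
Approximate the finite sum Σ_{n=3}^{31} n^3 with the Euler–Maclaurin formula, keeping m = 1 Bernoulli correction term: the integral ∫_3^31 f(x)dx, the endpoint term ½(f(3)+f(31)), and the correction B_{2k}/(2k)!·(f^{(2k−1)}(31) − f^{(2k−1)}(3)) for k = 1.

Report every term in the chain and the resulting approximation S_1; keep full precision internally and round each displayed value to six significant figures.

∫_3^31 x^3 dx evaluates to 230860.
Boundary: ½(f(3) + f(31)) = ½(27.0000 + 29791.0) = 14909.0.
So far: 245769.
k=1: B_{2}/(2)! × [f^{(1)}(31) − f^{(1)}(3)] = 1/12 × (2883.00 − 27.0000) = 238.000.

S_1 ≈ 246007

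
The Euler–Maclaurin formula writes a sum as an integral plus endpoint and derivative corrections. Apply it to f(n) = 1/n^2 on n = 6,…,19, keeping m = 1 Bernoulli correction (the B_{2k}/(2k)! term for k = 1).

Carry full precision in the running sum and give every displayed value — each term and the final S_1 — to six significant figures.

Integral: ∫_6^19 1/x^2 dx = 0.114035.
Endpoint term: (f(6) + f(19))/2 = (0.0277778 + 0.00277008)/2 = 0.0152739.
So far: 0.129309.
Correction k=1: B_{2}/2! · (f^{(1)}(19) − f^{(1)}(6)) = 1/12 · (-0.000291588 − (-0.00925926)) = 0.000747306.

S_1 ≈ 0.130056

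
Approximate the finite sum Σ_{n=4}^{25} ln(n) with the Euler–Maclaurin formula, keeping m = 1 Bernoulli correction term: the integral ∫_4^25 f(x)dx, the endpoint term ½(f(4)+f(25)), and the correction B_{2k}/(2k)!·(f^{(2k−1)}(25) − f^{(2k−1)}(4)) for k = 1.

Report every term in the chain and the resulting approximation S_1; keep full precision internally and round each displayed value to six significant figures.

Integral: ∫_4^25 ln(x) dx = 53.9267.
Boundary: ½(f(4) + f(25)) = ½(1.38629 + 3.21888) = 2.30259.
So far: 56.2293.
Correction k=1: B_{2}/2! · (f^{(1)}(25) − f^{(1)}(4)) = 1/12 · (0.0400000 − 0.250000) = -0.0175000.

S_1 ≈ 56.2118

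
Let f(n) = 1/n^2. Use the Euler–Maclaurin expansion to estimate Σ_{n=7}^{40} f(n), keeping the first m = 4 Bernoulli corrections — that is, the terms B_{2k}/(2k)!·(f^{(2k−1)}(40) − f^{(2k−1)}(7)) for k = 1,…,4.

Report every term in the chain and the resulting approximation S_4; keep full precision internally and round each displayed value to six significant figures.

S_4 ≈ 0.128855

The integral term ∫_7^40 1/x^2 dx = 0.117857.
½[f(7) + f(40)] = ½[0.0204082 + 0.000625000] = 0.0105166.
Integral + boundary = 0.128374.
k=1: B_{2}/(2)! × [f^{(1)}(40) − f^{(1)}(7)] = 1/12 × (-3.12500e-05 − (-0.00583090)) = 0.000483304.
Running total after k=1: 0.128857.
k=2: B_{4}/(4)! × [f^{(3)}(40) − f^{(3)}(7)] = −1/720 × (-2.34375e-07 − (-0.00142798)) = -1.98298e-06.
Running total after k=2: 0.128855.
k=3: B_{6}/(6)! × [f^{(5)}(40) − f^{(5)}(7)] = 1/30240 × (-4.39453e-09 − (-0.000874271)) = 2.89109e-08.
Running total after k=3: 0.128855.
k=4: B_{8}/(8)! × [f^{(7)}(40) − f^{(7)}(7)] = −1/1209600 × (-1.53809e-10 − (-0.000999167)) = -8.26031e-10.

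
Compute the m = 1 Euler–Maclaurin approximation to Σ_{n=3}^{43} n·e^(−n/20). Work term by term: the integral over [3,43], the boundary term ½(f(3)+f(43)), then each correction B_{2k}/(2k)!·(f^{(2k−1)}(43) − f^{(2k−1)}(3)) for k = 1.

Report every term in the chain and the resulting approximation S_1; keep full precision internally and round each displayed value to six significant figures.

∫_3^43 x·e^(−x/20) dx evaluates to 249.156.
½[f(3) + f(43)] = ½[2.58212 + 5.00882] = 3.79547.
Integral + boundary = 252.951.
k=1: B_{2}/(2)! × [f^{(1)}(43) − f^{(1)}(3)] = 1/12 × (-0.133957 − 0.731602) = -0.0721299.

S_1 ≈ 252.879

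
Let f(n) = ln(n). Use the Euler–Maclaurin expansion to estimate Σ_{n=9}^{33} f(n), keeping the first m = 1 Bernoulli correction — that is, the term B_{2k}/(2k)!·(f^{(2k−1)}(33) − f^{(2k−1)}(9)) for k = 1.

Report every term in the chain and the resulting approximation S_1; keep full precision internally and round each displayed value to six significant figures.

S_1 ≈ 74.4499

∫_9^33 ln(x) dx evaluates to 71.6097.
½[f(9) + f(33)] = ½[2.19722 + 3.49651] = 2.84687.
Running total after boundary: 74.4566.
k=1: B_{2}/(2)! × [f^{(1)}(33) − f^{(1)}(9)] = 1/12 × (0.0303030 − 0.111111) = -0.00673401.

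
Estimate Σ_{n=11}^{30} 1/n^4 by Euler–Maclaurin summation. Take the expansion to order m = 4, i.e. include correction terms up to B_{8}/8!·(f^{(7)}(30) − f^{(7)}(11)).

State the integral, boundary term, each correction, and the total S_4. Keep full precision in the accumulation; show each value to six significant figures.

S_4 ≈ 0.000274908

∫_11^30 1/x^4 dx evaluates to 0.000238093.
½[f(11) + f(30)] = ½[6.83013e-05 + 1.23457e-06] = 3.47680e-05.
Running total after boundary: 0.000272861.
Correction k=1: B_{2}/2! · (f^{(1)}(30) − f^{(1)}(11)) = 1/12 · (-1.64609e-07 − (-2.48369e-05)) = 2.05602e-06.
Running total after k=1: 0.000274917.
Correction k=2: B_{4}/4! · (f^{(3)}(30) − f^{(3)}(11)) = −1/720 · (-5.48697e-09 − (-6.15790e-06)) = -8.54501e-09.
Running total after k=2: 0.000274908.
Correction k=3: B_{6}/6! · (f^{(5)}(30) − f^{(5)}(11)) = 1/30240 · (-3.41411e-10 − (-2.84994e-06)) = 9.42326e-11.
Running total after k=3: 0.000274908.
Correction k=4: B_{8}/8! · (f^{(7)}(30) − f^{(7)}(11)) = −1/1209600 · (-3.41411e-11 − (-2.11979e-06)) = -1.75244e-12.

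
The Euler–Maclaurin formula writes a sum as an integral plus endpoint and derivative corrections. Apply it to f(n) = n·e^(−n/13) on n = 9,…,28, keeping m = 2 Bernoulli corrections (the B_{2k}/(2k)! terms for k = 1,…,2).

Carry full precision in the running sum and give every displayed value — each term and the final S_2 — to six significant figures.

The integral term ∫_9^28 x·e^(−x/13) dx = 81.2724.
Endpoint term: (f(9) + f(28))/2 = (4.50378 + 3.24904)/2 = 3.87641.
Running total after boundary: 85.1488.
Order-1 term: 1/12 · (-0.133889 − 0.153975) = -0.0239887.
Partial sum through k=1: 85.1248.
Order-2 term: −1/720 · (0.000580977 − 0.00683323) = 8.68368e-06.

S_2 ≈ 85.1248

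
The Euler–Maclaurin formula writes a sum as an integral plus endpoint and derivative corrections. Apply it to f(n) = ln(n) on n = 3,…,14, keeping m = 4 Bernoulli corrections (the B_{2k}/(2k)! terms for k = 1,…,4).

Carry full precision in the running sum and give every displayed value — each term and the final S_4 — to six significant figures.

The integral term ∫_3^14 ln(x) dx = 22.6510.
Boundary: ½(f(3) + f(14)) = ½(1.09861 + 2.63906) = 1.86883.
Integral + boundary = 24.5198.
Order-1 term: 1/12 · (0.0714286 − 0.333333) = -0.0218254.
Partial sum through k=1: 24.4980.
Order-2 term: −1/720 · (0.000728863 − 0.0740741) = 0.000101868.
Partial sum through k=2: 24.4981.
Order-3 term: 1/30240 · (4.46243e-05 − 0.0987654) = -3.26458e-06.
Partial sum through k=3: 24.4981.
Order-4 term: −1/1209600 · (6.83024e-06 − 0.329218) = 2.72165e-07.

S_4 ≈ 24.4981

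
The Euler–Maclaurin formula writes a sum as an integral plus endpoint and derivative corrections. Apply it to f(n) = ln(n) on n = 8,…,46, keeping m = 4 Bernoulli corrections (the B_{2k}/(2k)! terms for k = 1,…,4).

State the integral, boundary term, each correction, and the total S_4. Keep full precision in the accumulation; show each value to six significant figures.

∫_8^46 ln(x) dx evaluates to 121.482.
Boundary: ½(f(8) + f(46)) = ½(2.07944 + 3.82864) = 2.95404.
Running total after boundary: 124.436.
Order-1 term: 1/12 · (0.0217391 − 0.125000) = -0.00860507.
Partial sum through k=1: 124.427.
Order-2 term: −1/720 · (2.05474e-05 − 0.00390625) = 5.39681e-06.
Partial sum through k=2: 124.427.
Order-3 term: 1/30240 · (1.16526e-07 − 0.000732422) = -2.42164e-08.
Partial sum through k=3: 124.427.
Order-4 term: −1/1209600 · (1.65207e-09 − 0.000343323) = 2.83830e-10.

S_4 ≈ 124.427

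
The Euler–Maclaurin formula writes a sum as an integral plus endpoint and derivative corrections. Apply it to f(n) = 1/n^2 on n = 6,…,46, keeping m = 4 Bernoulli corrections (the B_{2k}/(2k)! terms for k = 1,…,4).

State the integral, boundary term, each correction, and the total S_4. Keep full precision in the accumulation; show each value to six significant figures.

∫_6^46 1/x^2 dx evaluates to 0.144928.
Endpoint term: (f(6) + f(46))/2 = (0.0277778 + 0.000472590)/2 = 0.0141252.
Running total after boundary: 0.159053.
Correction k=1: B_{2}/2! · (f^{(1)}(46) − f^{(1)}(6)) = 1/12 · (-2.05474e-05 − (-0.00925926)) = 0.000769893.
After k=1: 0.159823.
Correction k=2: B_{4}/4! · (f^{(3)}(46) − f^{(3)}(6)) = −1/720 · (-1.16526e-07 − (-0.00308642)) = -4.28653e-06.
After k=2: 0.159818.
Correction k=3: B_{6}/6! · (f^{(5)}(46) − f^{(5)}(6)) = 1/30240 · (-1.65207e-09 − (-0.00257202)) = 8.50534e-08.
After k=3: 0.159818.
Correction k=4: B_{8}/8! · (f^{(7)}(46) − f^{(7)}(6)) = −1/1209600 · (-4.37220e-11 − (-0.00400091)) = -3.30763e-09.

S_4 ≈ 0.159818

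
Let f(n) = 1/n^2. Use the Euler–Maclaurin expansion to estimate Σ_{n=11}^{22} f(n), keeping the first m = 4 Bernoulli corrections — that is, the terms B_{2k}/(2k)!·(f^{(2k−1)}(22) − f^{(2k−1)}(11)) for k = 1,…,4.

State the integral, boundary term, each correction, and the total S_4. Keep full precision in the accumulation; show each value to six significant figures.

Integral: ∫_11^22 1/x^2 dx = 0.0454545.
½[f(11) + f(22)] = ½[0.00826446 + 0.00206612] = 0.00516529.
So far: 0.0506198.
Order-1 term: 1/12 · (-0.000187829 − (-0.00150263)) = 0.000109567.
After k=1: 0.0507294.
Order-2 term: −1/720 · (-4.65691e-06 − (-0.000149021)) = -2.00506e-07.
After k=2: 0.0507292.
Order-3 term: 1/30240 · (-2.88651e-07 − (-3.69474e-05)) = 1.21226e-09.
After k=3: 0.0507292.
Order-4 term: −1/1209600 · (-3.33977e-08 − (-1.70996e-05)) = -1.41090e-11.

S_4 ≈ 0.0507292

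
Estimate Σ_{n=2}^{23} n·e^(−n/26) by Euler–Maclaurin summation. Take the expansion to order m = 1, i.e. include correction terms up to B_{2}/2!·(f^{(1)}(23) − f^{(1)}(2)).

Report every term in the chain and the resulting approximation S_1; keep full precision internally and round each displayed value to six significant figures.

S_1 ≈ 153.706

The integral term ∫_2^23 x·e^(−x/26) dx = 148.100.
Endpoint term: (f(2) + f(23))/2 = (1.85192 + 9.49608)/2 = 5.67400.
Integral + boundary = 153.774.
k=1: B_{2}/(2)! × [f^{(1)}(23) − f^{(1)}(2)] = 1/12 × (0.0476392 − 0.854733) = -0.0672578.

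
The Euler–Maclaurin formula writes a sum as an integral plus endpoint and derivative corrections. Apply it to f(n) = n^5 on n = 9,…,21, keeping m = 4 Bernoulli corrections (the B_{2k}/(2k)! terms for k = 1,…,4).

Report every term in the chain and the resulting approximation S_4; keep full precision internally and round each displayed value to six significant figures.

S_4 ≈ 1.63556e+07

∫_9^21 x^5 dx evaluates to 1.42058e+07.
½[f(9) + f(21)] = ½[59049.0 + 4.08410e+06] = 2.07158e+06.
Integral + boundary = 1.62774e+07.
k=1: B_{2}/(2)! × [f^{(1)}(21) − f^{(1)}(9)] = 1/12 × (972405 − 32805.0) = 78300.0.
Partial sum through k=1: 1.63557e+07.
k=2: B_{4}/(4)! × [f^{(3)}(21) − f^{(3)}(9)] = −1/720 × (26460.0 − 4860.00) = -30.0000.
Partial sum through k=2: 1.63556e+07.
k=3: B_{6}/(6)! × [f^{(5)}(21) − f^{(5)}(9)] = 1/30240 × (120.000 − 120.000) = 0.00000.
Partial sum through k=3: 1.63556e+07.
k=4: B_{8}/(8)! × [f^{(7)}(21) − f^{(7)}(9)] = −1/1209600 × (0.00000 − 0.00000) = 0.00000.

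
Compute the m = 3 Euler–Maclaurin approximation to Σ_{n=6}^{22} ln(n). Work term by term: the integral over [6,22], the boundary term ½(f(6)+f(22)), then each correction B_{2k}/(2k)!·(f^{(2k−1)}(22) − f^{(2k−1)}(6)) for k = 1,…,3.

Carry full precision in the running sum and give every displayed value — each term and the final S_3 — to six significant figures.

∫_6^22 ln(x) dx evaluates to 41.2524.
½[f(6) + f(22)] = ½[1.79176 + 3.09104] = 2.44140.
Running total after boundary: 43.6938.
Correction k=1: B_{2}/2! · (f^{(1)}(22) − f^{(1)}(6)) = 1/12 · (0.0454545 − 0.166667) = -0.0101010.
Partial sum through k=1: 43.6837.
Correction k=2: B_{4}/4! · (f^{(3)}(22) − f^{(3)}(6)) = −1/720 · (0.000187829 − 0.00925926) = 1.25992e-05.
Partial sum through k=2: 43.6837.
Correction k=3: B_{6}/6! · (f^{(5)}(22) − f^{(5)}(6)) = 1/30240 · (4.65691e-06 − 0.00308642) = -1.01910e-07.

S_3 ≈ 43.6837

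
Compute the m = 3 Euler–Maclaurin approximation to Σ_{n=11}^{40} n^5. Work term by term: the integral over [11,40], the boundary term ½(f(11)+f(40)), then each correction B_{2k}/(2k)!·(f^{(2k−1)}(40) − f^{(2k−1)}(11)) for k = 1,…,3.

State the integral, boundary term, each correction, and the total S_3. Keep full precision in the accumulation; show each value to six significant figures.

S_3 ≈ 7.34712e+08

Integral: ∫_11^40 x^5 dx = 6.82371e+08.
Endpoint term: (f(11) + f(40))/2 = (161051 + 1.02400e+08)/2 = 5.12805e+07.
Integral + boundary = 7.33652e+08.
k=1: B_{2}/(2)! × [f^{(1)}(40) − f^{(1)}(11)] = 1/12 × (1.28000e+07 − 73205.0) = 1.06057e+06.
After k=1: 7.34712e+08.
k=2: B_{4}/(4)! × [f^{(3)}(40) − f^{(3)}(11)] = −1/720 × (96000.0 − 7260.00) = -123.250.
After k=2: 7.34712e+08.
k=3: B_{6}/(6)! × [f^{(5)}(40) − f^{(5)}(11)] = 1/30240 × (120.000 − 120.000) = 0.00000.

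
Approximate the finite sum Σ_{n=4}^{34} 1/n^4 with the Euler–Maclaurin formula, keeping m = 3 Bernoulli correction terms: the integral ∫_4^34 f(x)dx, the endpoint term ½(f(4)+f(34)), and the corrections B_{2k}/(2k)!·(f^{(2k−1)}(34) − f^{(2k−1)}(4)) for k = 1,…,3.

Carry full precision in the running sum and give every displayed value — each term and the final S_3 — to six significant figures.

S_3 ≈ 0.00746954

The integral term ∫_4^34 1/x^4 dx = 0.00519985.
½[f(4) + f(34)] = ½[0.00390625 + 7.48315e-07] = 0.00195350.
Integral + boundary = 0.00715335.
Correction k=1: B_{2}/2! · (f^{(1)}(34) − f^{(1)}(4)) = 1/12 · (-8.80370e-08 − (-0.00390625)) = 0.000325513.
Running total after k=1: 0.00747887.
Correction k=2: B_{4}/4! · (f^{(3)}(34) − f^{(3)}(4)) = −1/720 · (-2.28470e-09 − (-0.00732422)) = -1.01725e-05.
Running total after k=2: 0.00746869.
Correction k=3: B_{6}/6! · (f^{(5)}(34) − f^{(5)}(4)) = 1/30240 · (-1.10677e-10 − (-0.0256348)) = 8.47710e-07.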